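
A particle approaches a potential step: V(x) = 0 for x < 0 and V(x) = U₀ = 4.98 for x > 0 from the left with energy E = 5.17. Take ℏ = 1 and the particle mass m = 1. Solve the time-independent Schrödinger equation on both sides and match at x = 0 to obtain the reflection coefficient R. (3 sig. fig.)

R = 0.460

On each side the TISE gives plane waves with k = √(2m(E − V))/ℏ: k₁ = √(2·1·5.17) = 3.216, k₂ = √(2·1·0.19) = 0.6164.
Continuity of ψ and ψ′ at the step yields the reflection amplitude r = (k₁ − k₂)/(k₁ + k₂) = 0.6783; thus R = |r|² = 0.4600, T = 0.5400.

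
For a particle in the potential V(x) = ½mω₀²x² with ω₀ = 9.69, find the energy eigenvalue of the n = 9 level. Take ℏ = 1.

E = 92.1

Using E_n = (n + ½)ℏω₀: E_9 = 9.5 × 9.69 = 92.06.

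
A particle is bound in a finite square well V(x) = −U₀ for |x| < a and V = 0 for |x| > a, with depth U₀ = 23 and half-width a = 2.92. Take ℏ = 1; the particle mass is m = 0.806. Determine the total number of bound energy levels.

N = 12

Define the well-strength parameter z₀ = (a/ℏ)√(2mU₀) = 2.92 × √(2·0.806·23) = 17.78.
A new bound state (alternating even/odd) appears each time z₀ passes a multiple of π/2, so N = ⌊2z₀/π⌋ + 1 = ⌊11.32⌋ + 1 = 12.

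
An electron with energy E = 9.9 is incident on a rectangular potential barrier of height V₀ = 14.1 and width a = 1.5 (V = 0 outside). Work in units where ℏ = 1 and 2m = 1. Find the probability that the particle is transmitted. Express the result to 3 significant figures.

E < V₀: inside the barrier ψ ∝ e^{±κx} with κ = √(2m(V₀ − E))/ℏ = 2.049.
κa = 3.074, sinh(κa) = 10.79.
The exact tunnelling result is T⁻¹ = 1 + V₀² sinh²(κa) / [4E(V₀ − E)] = 140.2, so T = 0.00713.

T = 0.00713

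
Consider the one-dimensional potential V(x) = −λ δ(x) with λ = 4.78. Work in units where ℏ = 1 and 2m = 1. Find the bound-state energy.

E = -5.71

For x ≠ 0 the bound state is ψ ∝ e^{−κ|x|}; integrating the TISE across the delta gives the cusp condition 2κ = 2mλ/ℏ², so κ = 2.390.
Then E = −ℏ²κ²/(2m) = −mλ²/(2ℏ²) = -5.712.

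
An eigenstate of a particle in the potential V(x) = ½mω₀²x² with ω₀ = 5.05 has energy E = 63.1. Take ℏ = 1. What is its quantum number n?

n = 12

E_n = ℏω₀(n + ½) ⇒ n = E/(ℏω₀) − ½ = 63.1/5.05 − 0.5 = 11.995 → n = 12.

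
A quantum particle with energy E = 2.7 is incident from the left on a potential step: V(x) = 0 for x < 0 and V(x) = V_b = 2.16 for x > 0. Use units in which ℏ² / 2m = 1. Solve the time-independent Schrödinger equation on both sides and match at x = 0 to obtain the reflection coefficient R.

On each side the TISE gives plane waves with k = √(2m(E − V))/ℏ: k₁ = √(2·½·2.7) = 1.643, k₂ = √(2·½·0.54) = 0.7348.
Continuity of ψ and ψ′ at the step yields the reflection amplitude r = (k₁ − k₂)/(k₁ + k₂) = 0.3820; thus R = |r|² = 0.1459, T = 0.8541.

R = 0.146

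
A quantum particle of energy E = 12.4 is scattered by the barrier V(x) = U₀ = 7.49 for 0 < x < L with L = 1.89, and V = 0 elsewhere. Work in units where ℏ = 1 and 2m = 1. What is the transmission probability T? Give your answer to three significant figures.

E > U₀: inside the barrier k₂ = √(2m(E − U₀))/ℏ = 2.216, k₂L = 4.188.
Matching at both interfaces gives T⁻¹ = 1 + U₀² sin²(k₂L) / [4E(E − U₀)] = 1.173, hence T = 0.853.

T = 0.853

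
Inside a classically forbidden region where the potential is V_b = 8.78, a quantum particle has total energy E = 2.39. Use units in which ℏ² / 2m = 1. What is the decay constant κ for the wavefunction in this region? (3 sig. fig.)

κ = 2.53

Since E < V_b the TISE in this region is ψ'' = κ²ψ with κ = √(2m(V_b − E))/ℏ.
κ = √(2 × 0.5 × 6.39) = 2.528.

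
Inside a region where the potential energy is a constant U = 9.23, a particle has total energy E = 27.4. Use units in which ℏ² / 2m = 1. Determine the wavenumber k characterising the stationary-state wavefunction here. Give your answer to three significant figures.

k = 4.26

With E > U the solution is oscillatory, ψ ∝ e^{±ikx} with k = √(2m(E − U))/ℏ.
k = √(2 × 0.5 × 18.17) = 4.263.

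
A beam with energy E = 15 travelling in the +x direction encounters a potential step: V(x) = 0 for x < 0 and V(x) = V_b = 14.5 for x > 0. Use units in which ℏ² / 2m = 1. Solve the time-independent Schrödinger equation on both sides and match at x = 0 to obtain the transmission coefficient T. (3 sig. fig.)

T = 0.522

On each side the TISE gives plane waves with k = √(2m(E − V))/ℏ: k₁ = √(2·½·15) = 3.873, k₂ = √(2·½·0.5) = 0.7071.
Matching ψ and ψ′ at x = 0 gives r = (k₁ − k₂)/(k₁ + k₂), so R = r² = 0.4778 and T = 1 − R = 0.5222.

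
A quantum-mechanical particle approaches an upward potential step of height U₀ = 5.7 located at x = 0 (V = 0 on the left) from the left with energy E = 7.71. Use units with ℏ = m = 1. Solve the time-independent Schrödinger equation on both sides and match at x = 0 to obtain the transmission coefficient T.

On each side the TISE gives plane waves with k = √(2m(E − V))/ℏ: k₁ = √(2·1·7.71) = 3.927, k₂ = √(2·1·2.01) = 2.005.
Matching ψ and ψ′ at x = 0 gives r = (k₁ − k₂)/(k₁ + k₂), so R = r² = 0.1050 and T = 1 − R = 0.8950.

T = 0.895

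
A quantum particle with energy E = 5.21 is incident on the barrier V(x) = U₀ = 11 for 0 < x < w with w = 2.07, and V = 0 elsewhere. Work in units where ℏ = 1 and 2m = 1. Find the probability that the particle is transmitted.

Since E < U₀ the interior solution is evanescent with decay constant κ = √(2m(U₀ − E))/ℏ = 2.406.
κw = 4.981, sinh(κw) = 72.80.
The exact tunnelling result is T⁻¹ = 1 + U₀² sinh²(κw) / [4E(U₀ − E)] = 5316, so T = 0.000188.

T = 0.000188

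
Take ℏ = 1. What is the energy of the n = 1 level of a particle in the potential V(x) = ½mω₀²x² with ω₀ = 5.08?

E = 7.62

Using E_n = (n + ½)ℏω₀: E_1 = 1.5 × 5.08 = 7.620.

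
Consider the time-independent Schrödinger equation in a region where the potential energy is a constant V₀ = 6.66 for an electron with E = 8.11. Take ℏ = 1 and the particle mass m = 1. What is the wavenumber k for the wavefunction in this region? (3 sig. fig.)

k = 1.70

With E > V₀ the solution is oscillatory, ψ ∝ e^{±ikx} with k = √(2m(E − V₀))/ℏ.
k = √(2 × 1 × 1.45) = 1.703.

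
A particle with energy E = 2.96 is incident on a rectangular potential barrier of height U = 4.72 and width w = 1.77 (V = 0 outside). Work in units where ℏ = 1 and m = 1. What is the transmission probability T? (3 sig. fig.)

E < U: inside the barrier ψ ∝ e^{±κx} with κ = √(2m(U − E))/ℏ = 1.876.
κw = 3.321, sinh(κw) = 13.82.
The exact tunnelling result is T⁻¹ = 1 + U² sinh²(κw) / [4E(U − E)] = 205.3, so T = 0.00487.

T = 0.00487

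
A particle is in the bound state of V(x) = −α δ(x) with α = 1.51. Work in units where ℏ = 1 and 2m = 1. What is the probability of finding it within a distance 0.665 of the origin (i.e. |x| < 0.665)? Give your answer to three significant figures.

P = 0.634

The normalised bound state is ψ = √κ e^{−κ|x|} with κ = mα/ℏ² = 0.7550.
P(|x| < d) = ∫_{−d}^{d} κ e^{−2κ|x|} dx = 1 − e^{−2κd} = 1 − e^{−1.004} = 0.6336.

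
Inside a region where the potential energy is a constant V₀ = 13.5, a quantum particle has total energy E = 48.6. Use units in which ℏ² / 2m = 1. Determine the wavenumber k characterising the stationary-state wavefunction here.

With E > V₀ the solution is oscillatory, ψ ∝ e^{±ikx} with k = √(2m(E − V₀))/ℏ.
k = √(2 × 0.5 × 35.1) = 5.925.

k = 5.92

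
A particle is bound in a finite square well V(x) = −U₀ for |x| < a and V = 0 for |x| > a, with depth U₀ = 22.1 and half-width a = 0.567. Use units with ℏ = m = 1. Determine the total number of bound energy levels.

N = 3

The dimensionless depth is z₀ = a√(2mU₀)/ℏ = 0.567 × √(44.20) = 3.770.
A new bound state (alternating even/odd) appears each time z₀ passes a multiple of π/2, so N = ⌊2z₀/π⌋ + 1 = ⌊2.400⌋ + 1 = 3.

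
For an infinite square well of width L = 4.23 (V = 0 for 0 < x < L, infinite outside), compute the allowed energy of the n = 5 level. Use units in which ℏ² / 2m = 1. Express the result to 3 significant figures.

E = 13.8

Requiring ψ(0) = ψ(L) = 0 quantises k = nπ/L, hence E_n = ℏ²k²/2m = n²π²ℏ²/(2mL²).
E_5 = 5² × π² / (2 × 0.5 × 4.23²) = 13.79.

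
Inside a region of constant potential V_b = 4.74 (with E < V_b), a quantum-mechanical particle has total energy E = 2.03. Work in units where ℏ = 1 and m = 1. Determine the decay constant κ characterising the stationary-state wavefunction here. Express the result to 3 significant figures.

κ = 2.33

Since E < V_b the TISE in this region is ψ'' = κ²ψ with κ = √(2m(V_b − E))/ℏ.
κ = √(2 × 1 × 2.71) = 2.328.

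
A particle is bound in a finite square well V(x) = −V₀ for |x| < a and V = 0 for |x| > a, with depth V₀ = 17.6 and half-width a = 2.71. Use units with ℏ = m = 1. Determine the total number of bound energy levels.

N = 11

The dimensionless depth is z₀ = a√(2mV₀)/ℏ = 2.71 × √(35.20) = 16.08.
The even/odd transcendental equations gain one root per π/2 in z₀, giving N = 1 + ⌊2z₀/π⌋ = 1 + ⌊10.24⌋ = 11.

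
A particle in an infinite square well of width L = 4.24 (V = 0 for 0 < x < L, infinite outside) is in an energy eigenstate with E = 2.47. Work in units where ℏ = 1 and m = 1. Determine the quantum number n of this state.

n = 3

From E_n = n²π²ℏ²/(2mL²) invert to n = √(2mL²E)/(πℏ).
n = (4.24/π) × √(2 × 1 × 2.47) = 3.000 → n = 3.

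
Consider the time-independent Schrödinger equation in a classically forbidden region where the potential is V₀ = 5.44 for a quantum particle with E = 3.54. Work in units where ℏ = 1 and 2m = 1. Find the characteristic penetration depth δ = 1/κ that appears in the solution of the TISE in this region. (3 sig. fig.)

Since E < V₀ the TISE in this region is ψ'' = κ²ψ with κ = √(2m(V₀ − E))/ℏ.
κ = √(2 × 0.5 × 1.9) = 1.378. The penetration depth is δ = 1/κ = 0.725.

δ = 0.725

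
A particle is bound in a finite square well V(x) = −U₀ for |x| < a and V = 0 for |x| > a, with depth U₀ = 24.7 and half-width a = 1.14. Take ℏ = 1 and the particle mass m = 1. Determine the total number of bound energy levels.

Define the well-strength parameter z₀ = (a/ℏ)√(2mU₀) = 1.14 × √(2·1·24.7) = 8.013.
The even/odd transcendental equations gain one root per π/2 in z₀, giving N = 1 + ⌊2z₀/π⌋ = 1 + ⌊5.101⌋ = 6.

N = 6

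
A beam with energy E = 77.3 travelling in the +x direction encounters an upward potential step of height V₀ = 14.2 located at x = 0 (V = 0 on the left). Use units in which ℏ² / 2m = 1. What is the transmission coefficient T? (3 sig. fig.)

On each side the TISE gives plane waves with k = √(2m(E − V))/ℏ: k₁ = √(2·½·77.3) = 8.792, k₂ = √(2·½·63.1) = 7.944.
Continuity of ψ and ψ′ at the step yields the reflection amplitude r = (k₁ − k₂)/(k₁ + k₂) = 0.05070; thus R = |r|² = 0.002570, T = 0.9974.

T = 0.997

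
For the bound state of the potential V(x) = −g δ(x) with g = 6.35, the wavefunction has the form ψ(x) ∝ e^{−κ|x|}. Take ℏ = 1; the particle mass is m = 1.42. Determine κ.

κ = 9.02

Integrate −(ℏ²/2m)ψ'' − gδ(x)ψ = Eψ from −ε to +ε: the ψ'' term gives ψ'(0⁺) − ψ'(0⁻) and the δ term gives −(2mg/ℏ²)ψ(0).
With ψ ∝ e^{−κ|x|} this yields −2κ = −2mg/ℏ², so κ = mg/ℏ² = 9.017.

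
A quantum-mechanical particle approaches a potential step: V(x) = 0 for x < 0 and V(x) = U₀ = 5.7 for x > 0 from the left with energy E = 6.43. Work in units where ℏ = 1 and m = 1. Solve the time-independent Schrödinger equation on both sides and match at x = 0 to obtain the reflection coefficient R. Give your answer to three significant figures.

On each side the TISE gives plane waves with k = √(2m(E − V))/ℏ: k₁ = √(2·1·6.43) = 3.586, k₂ = √(2·1·0.73) = 1.208.
Matching ψ and ψ′ at x = 0 gives r = (k₁ − k₂)/(k₁ + k₂), so R = r² = 0.2460 and T = 1 − R = 0.7540.

R = 0.246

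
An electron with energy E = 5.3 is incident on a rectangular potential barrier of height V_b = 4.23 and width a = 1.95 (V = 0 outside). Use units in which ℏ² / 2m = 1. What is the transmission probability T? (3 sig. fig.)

T = 0.609

Above the barrier the interior wavenumber is k₂ = √(2m(E − V_b))/ℏ = 1.034, giving phase k₂a = 2.017.
T = [1 + V_b² sin²(k₂a) / (4E(E − V_b))]⁻¹ = 1/1.642 = 0.609.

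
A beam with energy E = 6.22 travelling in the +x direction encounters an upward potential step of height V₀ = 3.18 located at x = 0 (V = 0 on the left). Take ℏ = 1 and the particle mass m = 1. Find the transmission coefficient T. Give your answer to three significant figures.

The wavenumbers are k₁ = √(2mE)/ℏ = 3.527 on the left and k₂ = √(2m(E − V₀))/ℏ = 2.466 on the right.
Matching ψ and ψ′ at x = 0 gives r = (k₁ − k₂)/(k₁ + k₂), so R = r² = 0.03136 and T = 1 − R = 0.9686.

T = 0.969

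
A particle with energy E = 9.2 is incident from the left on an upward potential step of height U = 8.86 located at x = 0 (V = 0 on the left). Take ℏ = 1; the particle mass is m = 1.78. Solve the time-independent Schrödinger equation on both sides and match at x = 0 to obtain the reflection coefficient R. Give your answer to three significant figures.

R = 0.459

The wavenumbers are k₁ = √(2mE)/ℏ = 5.723 on the left and k₂ = √(2m(E − U))/ℏ = 1.100 on the right.
Continuity of ψ and ψ′ at the step yields the reflection amplitude r = (k₁ − k₂)/(k₁ + k₂) = 0.6775; thus R = |r|² = 0.4590, T = 0.5410.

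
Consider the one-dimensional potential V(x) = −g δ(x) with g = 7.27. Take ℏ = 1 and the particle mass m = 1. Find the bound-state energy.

E = -26.4

For x ≠ 0 the bound state is ψ ∝ e^{−κ|x|}; integrating the TISE across the delta gives the cusp condition 2κ = 2mg/ℏ², so κ = 7.270.
Then E = −ℏ²κ²/(2m) = −mg²/(2ℏ²) = -26.43.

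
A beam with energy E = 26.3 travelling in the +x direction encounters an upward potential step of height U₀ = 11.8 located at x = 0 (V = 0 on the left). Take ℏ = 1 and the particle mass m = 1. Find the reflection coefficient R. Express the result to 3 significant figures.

R = 0.0218

On each side the TISE gives plane waves with k = √(2m(E − V))/ℏ: k₁ = √(2·1·26.3) = 7.253, k₂ = √(2·1·14.5) = 5.385.
Matching ψ and ψ′ at x = 0 gives r = (k₁ − k₂)/(k₁ + k₂), so R = r² = 0.02183 and T = 1 − R = 0.9782.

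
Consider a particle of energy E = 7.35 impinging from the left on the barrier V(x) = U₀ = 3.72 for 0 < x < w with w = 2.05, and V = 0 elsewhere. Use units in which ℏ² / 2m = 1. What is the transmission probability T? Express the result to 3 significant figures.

Above the barrier the interior wavenumber is k₂ = √(2m(E − U₀))/ℏ = 1.905, giving phase k₂w = 3.906.
T = [1 + U₀² sin²(k₂w) / (4E(E − U₀))]⁻¹ = 1/1.062 = 0.942.

T = 0.942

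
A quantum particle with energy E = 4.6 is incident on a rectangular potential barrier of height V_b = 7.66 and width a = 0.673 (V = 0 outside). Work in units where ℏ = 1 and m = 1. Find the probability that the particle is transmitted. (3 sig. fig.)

Since E < V_b the interior solution is evanescent with decay constant κ = √(2m(V_b − E))/ℏ = 2.474.
κa = 1.665, sinh(κa) = 2.548.
The exact tunnelling result is T⁻¹ = 1 + V_b² sinh²(κa) / [4E(V_b − E)] = 7.766, so T = 0.129.

T = 0.129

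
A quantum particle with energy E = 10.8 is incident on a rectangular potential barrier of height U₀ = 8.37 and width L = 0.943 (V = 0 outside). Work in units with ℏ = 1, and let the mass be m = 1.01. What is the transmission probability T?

E > U₀: inside the barrier k₂ = √(2m(E − U₀))/ℏ = 2.216, k₂L = 2.089.
Matching at both interfaces gives T⁻¹ = 1 + U₀² sin²(k₂L) / [4E(E − U₀)] = 1.503, hence T = 0.665.

T = 0.665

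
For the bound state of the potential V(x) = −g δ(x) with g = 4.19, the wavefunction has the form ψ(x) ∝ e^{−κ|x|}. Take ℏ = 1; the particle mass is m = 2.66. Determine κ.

κ = 11.1

Integrate −(ℏ²/2m)ψ'' − gδ(x)ψ = Eψ from −ε to +ε: the ψ'' term gives ψ'(0⁺) − ψ'(0⁻) and the δ term gives −(2mg/ℏ²)ψ(0).
With ψ ∝ e^{−κ|x|} this yields −2κ = −2mg/ℏ², so κ = mg/ℏ² = 11.15.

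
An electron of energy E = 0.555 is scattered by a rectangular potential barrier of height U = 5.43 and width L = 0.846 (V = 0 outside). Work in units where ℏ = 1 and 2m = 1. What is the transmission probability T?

T = 0.0355

E < U: inside the barrier ψ ∝ e^{±κx} with κ = √(2m(U − E))/ℏ = 2.208.
κL = 1.868, sinh(κL) = 3.160.
Matching ψ, ψ′ at both faces gives T = [1 + U² sinh²(κL) / (4E(U − E))]⁻¹ = 1/28.21 = 0.0355.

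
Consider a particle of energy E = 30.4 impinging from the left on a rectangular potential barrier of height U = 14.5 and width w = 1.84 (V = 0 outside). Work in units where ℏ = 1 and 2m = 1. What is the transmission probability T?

T = 0.924

E > U: inside the barrier k₂ = √(2m(E − U))/ℏ = 3.987, k₂w = 7.337.
Matching at both interfaces gives T⁻¹ = 1 + U² sin²(k₂w) / [4E(E − U)] = 1.082, hence T = 0.924.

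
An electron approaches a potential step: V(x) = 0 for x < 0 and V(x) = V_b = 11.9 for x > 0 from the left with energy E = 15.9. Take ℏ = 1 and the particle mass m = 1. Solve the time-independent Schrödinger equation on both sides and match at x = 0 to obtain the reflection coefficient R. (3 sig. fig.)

R = 0.110

The wavenumbers are k₁ = √(2mE)/ℏ = 5.639 on the left and k₂ = √(2m(E − V_b))/ℏ = 2.828 on the right.
Continuity of ψ and ψ′ at the step yields the reflection amplitude r = (k₁ − k₂)/(k₁ + k₂) = 0.3319; thus R = |r|² = 0.1102, T = 0.8898.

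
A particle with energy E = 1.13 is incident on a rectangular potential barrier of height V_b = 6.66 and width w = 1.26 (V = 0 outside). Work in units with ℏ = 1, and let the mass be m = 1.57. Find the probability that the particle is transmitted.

Since E < V_b the interior solution is evanescent with decay constant κ = √(2m(V_b − E))/ℏ = 4.167.
κw = 5.250, sinh(κw) = 95.33.
The exact tunnelling result is T⁻¹ = 1 + V_b² sinh²(κw) / [4E(V_b − E)] = 16130, so T = 0.0000620.

T = 0.0000620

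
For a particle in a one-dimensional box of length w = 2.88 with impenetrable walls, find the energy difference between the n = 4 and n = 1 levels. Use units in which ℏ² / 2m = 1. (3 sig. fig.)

ΔE = 17.8

E_n = n²π²ℏ²/(2mw²), so ΔE = (4² − 1²) π²ℏ²/(2mw²).
ΔE = 15 × π² / (2 × 0.5 × 2.88²) = 17.85.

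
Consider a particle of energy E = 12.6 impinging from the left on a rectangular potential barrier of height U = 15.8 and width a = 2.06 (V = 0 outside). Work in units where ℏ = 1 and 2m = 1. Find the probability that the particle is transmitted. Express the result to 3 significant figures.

T = 0.00163

E < U: inside the barrier ψ ∝ e^{±κx} with κ = √(2m(U − E))/ℏ = 1.789.
κa = 3.685, sinh(κa) = 19.91.
The exact tunnelling result is T⁻¹ = 1 + U² sinh²(κa) / [4E(U − E)] = 614.6, so T = 0.00163.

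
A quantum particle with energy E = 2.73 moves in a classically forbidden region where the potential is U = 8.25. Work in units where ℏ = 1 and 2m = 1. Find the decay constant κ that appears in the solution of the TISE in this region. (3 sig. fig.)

κ = 2.35

Since E < U the TISE in this region is ψ'' = κ²ψ with κ = √(2m(U − E))/ℏ.
κ = √(2 × 0.5 × 5.52) = 2.349.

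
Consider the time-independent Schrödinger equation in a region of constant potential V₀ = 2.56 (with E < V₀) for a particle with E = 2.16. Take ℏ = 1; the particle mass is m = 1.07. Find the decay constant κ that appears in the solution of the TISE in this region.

Since E < V₀ the TISE in this region is ψ'' = κ²ψ with κ = √(2m(V₀ − E))/ℏ.
κ = √(2 × 1.07 × 0.4) = 0.9252.

κ = 0.925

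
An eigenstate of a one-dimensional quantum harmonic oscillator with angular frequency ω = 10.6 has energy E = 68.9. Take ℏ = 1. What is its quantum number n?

n = 6

E_n = ℏω(n + ½) ⇒ n = E/(ℏω) − ½ = 68.9/10.6 − 0.5 = 6.000 → n = 6.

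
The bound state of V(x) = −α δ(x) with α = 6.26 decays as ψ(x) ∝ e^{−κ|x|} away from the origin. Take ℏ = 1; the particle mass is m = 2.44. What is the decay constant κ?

Integrate −(ℏ²/2m)ψ'' − αδ(x)ψ = Eψ from −ε to +ε: the ψ'' term gives ψ'(0⁺) − ψ'(0⁻) and the δ term gives −(2mα/ℏ²)ψ(0).
With ψ ∝ e^{−κ|x|} this yields −2κ = −2mα/ℏ², so κ = mα/ℏ² = 15.27.

κ = 15.3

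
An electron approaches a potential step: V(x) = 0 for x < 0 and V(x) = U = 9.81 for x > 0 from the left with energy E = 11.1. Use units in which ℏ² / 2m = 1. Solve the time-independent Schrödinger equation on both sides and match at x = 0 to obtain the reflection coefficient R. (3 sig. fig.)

On each side the TISE gives plane waves with k = √(2m(E − V))/ℏ: k₁ = √(2·½·11.1) = 3.332, k₂ = √(2·½·1.29) = 1.136.
Matching ψ and ψ′ at x = 0 gives r = (k₁ − k₂)/(k₁ + k₂), so R = r² = 0.2416 and T = 1 − R = 0.7584.

R = 0.242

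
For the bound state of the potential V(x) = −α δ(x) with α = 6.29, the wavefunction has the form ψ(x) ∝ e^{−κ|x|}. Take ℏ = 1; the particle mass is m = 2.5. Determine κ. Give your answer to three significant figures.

Integrate −(ℏ²/2m)ψ'' − αδ(x)ψ = Eψ from −ε to +ε: the ψ'' term gives ψ'(0⁺) − ψ'(0⁻) and the δ term gives −(2mα/ℏ²)ψ(0).
With ψ ∝ e^{−κ|x|} this yields −2κ = −2mα/ℏ², so κ = mα/ℏ² = 15.73.

κ = 15.7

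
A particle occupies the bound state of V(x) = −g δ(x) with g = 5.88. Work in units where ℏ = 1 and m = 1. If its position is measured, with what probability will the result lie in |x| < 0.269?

The normalised bound state is ψ = √κ e^{−κ|x|} with κ = mg/ℏ² = 5.880.
P(|x| < d) = ∫_{−d}^{d} κ e^{−2κ|x|} dx = 1 − e^{−2κd} = 1 − e^{−3.163} = 0.9577.

P = 0.958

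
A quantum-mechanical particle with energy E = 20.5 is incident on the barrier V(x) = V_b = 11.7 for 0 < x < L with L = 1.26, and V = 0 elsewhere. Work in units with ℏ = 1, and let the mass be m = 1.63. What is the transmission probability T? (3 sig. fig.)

T = 0.963

Above the barrier the interior wavenumber is k₂ = √(2m(E − V_b))/ℏ = 5.356, giving phase k₂L = 6.749.
Matching at both interfaces gives T⁻¹ = 1 + V_b² sin²(k₂L) / [4E(E − V_b)] = 1.038, hence T = 0.963.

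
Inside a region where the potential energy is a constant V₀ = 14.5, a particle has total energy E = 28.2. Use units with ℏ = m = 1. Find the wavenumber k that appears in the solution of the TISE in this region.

k = 5.23

With E > V₀ the solution is oscillatory, ψ ∝ e^{±ikx} with k = √(2m(E − V₀))/ℏ.
k = √(2 × 1 × 13.7) = 5.235.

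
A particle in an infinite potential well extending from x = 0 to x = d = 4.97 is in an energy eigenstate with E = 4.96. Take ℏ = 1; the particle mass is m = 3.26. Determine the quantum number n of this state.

From E_n = n²π²ℏ²/(2md²) invert to n = √(2md²E)/(πℏ).
n = (4.97/π) × √(2 × 3.26 × 4.96) = 8.996 → n = 9.

n = 9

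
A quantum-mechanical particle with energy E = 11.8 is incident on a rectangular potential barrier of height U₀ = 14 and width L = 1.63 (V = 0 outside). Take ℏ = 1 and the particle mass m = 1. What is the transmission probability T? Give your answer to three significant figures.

E < U₀: inside the barrier ψ ∝ e^{±κx} with κ = √(2m(U₀ − E))/ℏ = 2.098.
κL = 3.419, sinh(κL) = 15.25.
The exact tunnelling result is T⁻¹ = 1 + U₀² sinh²(κL) / [4E(U₀ − E)] = 440.2, so T = 0.00227.

T = 0.00227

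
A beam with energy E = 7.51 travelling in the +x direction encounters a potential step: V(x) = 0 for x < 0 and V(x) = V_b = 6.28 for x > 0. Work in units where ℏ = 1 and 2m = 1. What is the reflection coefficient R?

R = 0.180

The wavenumbers are k₁ = √(2mE)/ℏ = 2.740 on the left and k₂ = √(2m(E − V_b))/ℏ = 1.109 on the right.
Matching ψ and ψ′ at x = 0 gives r = (k₁ − k₂)/(k₁ + k₂), so R = r² = 0.1796 and T = 1 − R = 0.8204.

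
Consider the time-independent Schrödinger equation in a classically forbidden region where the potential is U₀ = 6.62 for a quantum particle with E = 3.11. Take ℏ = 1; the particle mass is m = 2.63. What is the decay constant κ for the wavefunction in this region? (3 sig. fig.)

κ = 4.30

Since E < U₀ the TISE in this region is ψ'' = κ²ψ with κ = √(2m(U₀ − E))/ℏ.
κ = √(2 × 2.63 × 3.51) = 4.297.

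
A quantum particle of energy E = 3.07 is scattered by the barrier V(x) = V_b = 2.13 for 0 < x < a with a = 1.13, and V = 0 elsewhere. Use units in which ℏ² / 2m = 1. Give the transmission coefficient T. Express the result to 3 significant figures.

Above the barrier the interior wavenumber is k₂ = √(2m(E − V_b))/ℏ = 0.9695, giving phase k₂a = 1.096.
Matching at both interfaces gives T⁻¹ = 1 + V_b² sin²(k₂a) / [4E(E − V_b)] = 1.311, hence T = 0.763.

T = 0.763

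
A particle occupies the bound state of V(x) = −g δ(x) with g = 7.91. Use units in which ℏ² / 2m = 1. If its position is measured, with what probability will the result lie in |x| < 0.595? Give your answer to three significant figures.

The normalised bound state is ψ = √κ e^{−κ|x|} with κ = mg/ℏ² = 3.955.
P(|x| < d) = ∫_{−d}^{d} κ e^{−2κ|x|} dx = 1 − e^{−2κd} = 1 − e^{−4.706} = 0.9910.

P = 0.991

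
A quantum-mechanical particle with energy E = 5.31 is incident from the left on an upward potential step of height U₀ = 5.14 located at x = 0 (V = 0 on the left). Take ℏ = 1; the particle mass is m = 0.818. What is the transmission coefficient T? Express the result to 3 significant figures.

On each side the TISE gives plane waves with k = √(2m(E − V))/ℏ: k₁ = √(2·0.818·5.31) = 2.947, k₂ = √(2·0.818·0.17) = 0.5274.
Continuity of ψ and ψ′ at the step yields the reflection amplitude r = (k₁ − k₂)/(k₁ + k₂) = 0.6965; thus R = |r|² = 0.4851, T = 0.5149.

T = 0.515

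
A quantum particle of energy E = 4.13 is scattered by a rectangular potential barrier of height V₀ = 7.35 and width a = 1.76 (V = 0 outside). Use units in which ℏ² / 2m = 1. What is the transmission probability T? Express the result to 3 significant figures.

T = 0.00709

E < V₀: inside the barrier ψ ∝ e^{±κx} with κ = √(2m(V₀ − E))/ℏ = 1.794.
κa = 3.158, sinh(κa) = 11.74.
Matching ψ, ψ′ at both faces gives T = [1 + V₀² sinh²(κa) / (4E(V₀ − E))]⁻¹ = 1/141.0 = 0.00709.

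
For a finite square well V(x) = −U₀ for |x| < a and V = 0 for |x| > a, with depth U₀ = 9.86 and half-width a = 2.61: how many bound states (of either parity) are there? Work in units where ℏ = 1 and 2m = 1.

Define the well-strength parameter z₀ = (a/ℏ)√(2mU₀) = 2.61 × √(2·0.5·9.86) = 8.196.
The even/odd transcendental equations gain one root per π/2 in z₀, giving N = 1 + ⌊2z₀/π⌋ = 1 + ⌊5.217⌋ = 6.

N = 6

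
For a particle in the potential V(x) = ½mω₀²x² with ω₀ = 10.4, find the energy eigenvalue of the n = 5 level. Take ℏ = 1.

E = 57.2

Using E_n = (n + ½)ℏω₀: E_5 = 5.5 × 10.4 = 57.20.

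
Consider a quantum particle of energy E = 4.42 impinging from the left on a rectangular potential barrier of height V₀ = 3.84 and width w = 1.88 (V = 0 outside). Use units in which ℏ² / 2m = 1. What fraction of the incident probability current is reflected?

Above the barrier the interior wavenumber is k₂ = √(2m(E − V₀))/ℏ = 0.7616, giving phase k₂w = 1.432.
Matching at both interfaces gives T⁻¹ = 1 + V₀² sin²(k₂w) / [4E(E − V₀)] = 2.410, hence T = 0.415.
R = 1 − T = 0.585.

R = 0.585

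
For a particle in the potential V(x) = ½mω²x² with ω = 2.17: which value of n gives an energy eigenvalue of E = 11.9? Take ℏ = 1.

Invert E_n = (n + ½)ℏω: n = E/ℏω − ½ = 4.984, so n = 5.

n = 5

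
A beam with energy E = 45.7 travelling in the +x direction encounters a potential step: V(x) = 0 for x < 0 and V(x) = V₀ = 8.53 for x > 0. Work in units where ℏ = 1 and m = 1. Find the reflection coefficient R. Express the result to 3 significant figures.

R = 0.00266

On each side the TISE gives plane waves with k = √(2m(E − V))/ℏ: k₁ = √(2·1·45.7) = 9.560, k₂ = √(2·1·37.17) = 8.622.
Matching ψ and ψ′ at x = 0 gives r = (k₁ − k₂)/(k₁ + k₂), so R = r² = 0.002663 and T = 1 − R = 0.9973.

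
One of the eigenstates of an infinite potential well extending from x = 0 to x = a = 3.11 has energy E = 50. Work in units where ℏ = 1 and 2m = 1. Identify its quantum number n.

For an infinite well E_n = n²π²ℏ²/(2ma²), so n = (a/πℏ)√(2mE).
n = (3.11/π) × √(2 × 0.5 × 50) = 7.000 → n = 7.

n = 7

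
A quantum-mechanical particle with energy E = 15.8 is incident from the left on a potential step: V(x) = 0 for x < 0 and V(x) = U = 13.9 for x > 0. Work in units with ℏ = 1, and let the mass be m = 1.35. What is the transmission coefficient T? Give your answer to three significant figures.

T = 0.765

On each side the TISE gives plane waves with k = √(2m(E − V))/ℏ: k₁ = √(2·1.35·15.8) = 6.531, k₂ = √(2·1.35·1.9) = 2.265.
Matching ψ and ψ′ at x = 0 gives r = (k₁ − k₂)/(k₁ + k₂), so R = r² = 0.2353 and T = 1 − R = 0.7647.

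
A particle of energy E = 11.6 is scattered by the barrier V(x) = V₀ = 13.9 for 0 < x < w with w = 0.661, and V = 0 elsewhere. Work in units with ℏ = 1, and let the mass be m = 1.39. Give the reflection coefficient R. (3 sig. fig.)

E < V₀: inside the barrier ψ ∝ e^{±κx} with κ = √(2m(V₀ − E))/ℏ = 2.529.
κw = 1.671, sinh(κw) = 2.566.
Matching ψ, ψ′ at both faces gives T = [1 + V₀² sinh²(κw) / (4E(V₀ − E))]⁻¹ = 1/12.92 = 0.0774.
R = 1 − T = 0.923.

R = 0.923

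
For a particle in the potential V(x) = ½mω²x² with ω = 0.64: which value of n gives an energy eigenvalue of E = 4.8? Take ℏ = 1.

E_n = ℏω(n + ½) ⇒ n = E/(ℏω) − ½ = 4.8/0.64 − 0.5 = 7.000 → n = 7.

n = 7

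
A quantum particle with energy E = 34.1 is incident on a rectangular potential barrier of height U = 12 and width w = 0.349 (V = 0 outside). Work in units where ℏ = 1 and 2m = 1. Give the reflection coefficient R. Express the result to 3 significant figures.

E > U: inside the barrier k₂ = √(2m(E − U))/ℏ = 4.701, k₂w = 1.641.
T = [1 + U² sin²(k₂w) / (4E(E − U))]⁻¹ = 1/1.048 = 0.955.
R = 1 − T = 0.0454.

R = 0.0454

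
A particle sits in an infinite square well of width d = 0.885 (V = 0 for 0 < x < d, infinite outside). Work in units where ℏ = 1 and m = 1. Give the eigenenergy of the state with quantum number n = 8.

E = 403

Requiring ψ(0) = ψ(d) = 0 quantises k = nπ/d, hence E_n = ℏ²k²/2m = n²π²ℏ²/(2md²).
E_8 = 8² × π² / (2 × 1 × 0.885²) = 403.2.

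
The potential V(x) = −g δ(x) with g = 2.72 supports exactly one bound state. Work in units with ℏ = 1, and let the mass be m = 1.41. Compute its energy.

The bound state is ψ(x) = √κ e^{−κ|x|}. The derivative jump ψ'(0⁺) − ψ'(0⁻) = −(2mg/ℏ²)ψ(0) fixes κ = mg/ℏ² = 3.835.
Then E = −ℏ²κ²/(2m) = −mg²/(2ℏ²) = -5.216.

E = -5.22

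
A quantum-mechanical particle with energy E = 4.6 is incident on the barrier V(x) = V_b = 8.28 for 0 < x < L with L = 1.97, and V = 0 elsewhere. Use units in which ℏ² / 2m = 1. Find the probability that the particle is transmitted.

E < V_b: inside the barrier ψ ∝ e^{±κx} with κ = √(2m(V_b − E))/ℏ = 1.918.
κL = 3.779, sinh(κL) = 21.88.
Matching ψ, ψ′ at both faces gives T = [1 + V_b² sinh²(κL) / (4E(V_b − E))]⁻¹ = 1/485.6 = 0.00206.

T = 0.00206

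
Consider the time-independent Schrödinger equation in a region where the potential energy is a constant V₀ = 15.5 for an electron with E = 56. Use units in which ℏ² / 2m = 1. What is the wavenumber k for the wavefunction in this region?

With E > V₀ the solution is oscillatory, ψ ∝ e^{±ikx} with k = √(2m(E − V₀))/ℏ.
k = √(2 × 0.5 × 40.5) = 6.364.

k = 6.36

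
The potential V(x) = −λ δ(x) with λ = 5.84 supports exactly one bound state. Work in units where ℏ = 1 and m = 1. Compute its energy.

E = -17.1

The bound state is ψ(x) = √κ e^{−κ|x|}. The derivative jump ψ'(0⁺) − ψ'(0⁻) = −(2mλ/ℏ²)ψ(0) fixes κ = mλ/ℏ² = 5.840.
Then E = −ℏ²κ²/(2m) = −mλ²/(2ℏ²) = -17.05.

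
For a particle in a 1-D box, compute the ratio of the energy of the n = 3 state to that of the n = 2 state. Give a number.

2.25

Since E_n ∝ n², the ratio is (3/2)² = 2.25.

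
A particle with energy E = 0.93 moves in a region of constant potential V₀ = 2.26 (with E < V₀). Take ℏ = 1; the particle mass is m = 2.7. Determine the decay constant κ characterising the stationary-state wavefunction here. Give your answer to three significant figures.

κ = 2.68

Since E < V₀ the TISE in this region is ψ'' = κ²ψ with κ = √(2m(V₀ − E))/ℏ.
κ = √(2 × 2.7 × 1.33) = 2.680.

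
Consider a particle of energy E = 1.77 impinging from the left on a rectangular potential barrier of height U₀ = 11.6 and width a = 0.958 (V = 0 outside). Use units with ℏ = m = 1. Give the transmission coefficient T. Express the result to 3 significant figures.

E < U₀: inside the barrier ψ ∝ e^{±κx} with κ = √(2m(U₀ − E))/ℏ = 4.434.
κa = 4.248, sinh(κa) = 34.97.
The exact tunnelling result is T⁻¹ = 1 + U₀² sinh²(κa) / [4E(U₀ − E)] = 2365, so T = 0.000423.

T = 0.000423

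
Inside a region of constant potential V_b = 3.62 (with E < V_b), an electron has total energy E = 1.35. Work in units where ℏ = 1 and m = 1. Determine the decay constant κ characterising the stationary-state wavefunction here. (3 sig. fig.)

κ = 2.13

Since E < V_b the TISE in this region is ψ'' = κ²ψ with κ = √(2m(V_b − E))/ℏ.
κ = √(2 × 1 × 2.27) = 2.131.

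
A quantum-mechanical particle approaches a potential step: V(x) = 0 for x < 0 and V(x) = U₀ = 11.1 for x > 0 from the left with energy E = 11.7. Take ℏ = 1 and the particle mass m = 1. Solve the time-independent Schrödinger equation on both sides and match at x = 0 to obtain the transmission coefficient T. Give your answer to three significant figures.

T = 0.602

The wavenumbers are k₁ = √(2mE)/ℏ = 4.837 on the left and k₂ = √(2m(E − U₀))/ℏ = 1.095 on the right.
Continuity of ψ and ψ′ at the step yields the reflection amplitude r = (k₁ − k₂)/(k₁ + k₂) = 0.6307; thus R = |r|² = 0.3978, T = 0.6022.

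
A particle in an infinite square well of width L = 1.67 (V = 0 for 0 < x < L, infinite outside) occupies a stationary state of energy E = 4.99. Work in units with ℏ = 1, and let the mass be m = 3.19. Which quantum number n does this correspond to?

n = 3

For an infinite well E_n = n²π²ℏ²/(2mL²), so n = (L/πℏ)√(2mE).
n = (1.67/π) × √(2 × 3.19 × 4.99) = 2.999 → n = 3.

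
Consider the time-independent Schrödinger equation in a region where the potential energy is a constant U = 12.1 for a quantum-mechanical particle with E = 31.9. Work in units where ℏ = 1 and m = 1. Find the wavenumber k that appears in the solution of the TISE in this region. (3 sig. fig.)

With E > U the solution is oscillatory, ψ ∝ e^{±ikx} with k = √(2m(E − U))/ℏ.
k = √(2 × 1 × 19.8) = 6.293.

k = 6.29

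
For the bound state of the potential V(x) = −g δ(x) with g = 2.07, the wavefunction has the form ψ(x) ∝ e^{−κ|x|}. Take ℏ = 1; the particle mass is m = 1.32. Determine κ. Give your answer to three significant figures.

Integrate −(ℏ²/2m)ψ'' − gδ(x)ψ = Eψ from −ε to +ε: the ψ'' term gives ψ'(0⁺) − ψ'(0⁻) and the δ term gives −(2mg/ℏ²)ψ(0).
With ψ ∝ e^{−κ|x|} this yields −2κ = −2mg/ℏ², so κ = mg/ℏ² = 2.732.

κ = 2.73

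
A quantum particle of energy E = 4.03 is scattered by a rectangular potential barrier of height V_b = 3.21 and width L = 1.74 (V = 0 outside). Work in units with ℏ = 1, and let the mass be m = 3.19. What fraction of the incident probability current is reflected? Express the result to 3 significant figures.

Above the barrier the interior wavenumber is k₂ = √(2m(E − V_b))/ℏ = 2.287, giving phase k₂L = 3.980.
Matching at both interfaces gives T⁻¹ = 1 + V_b² sin²(k₂L) / [4E(E − V_b)] = 1.431, hence T = 0.699.
R = 1 − T = 0.301.

R = 0.301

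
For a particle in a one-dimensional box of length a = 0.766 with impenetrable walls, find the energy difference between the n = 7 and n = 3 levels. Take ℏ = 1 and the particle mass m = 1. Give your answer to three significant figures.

ΔE = 336

E_n = n²π²ℏ²/(2ma²), so ΔE = (7² − 3²) π²ℏ²/(2ma²).
ΔE = 40 × π² / (2 × 1 × 0.766²) = 336.4.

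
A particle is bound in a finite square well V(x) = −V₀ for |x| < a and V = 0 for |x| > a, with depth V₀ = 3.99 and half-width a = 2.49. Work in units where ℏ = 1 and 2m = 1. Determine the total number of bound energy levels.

N = 4

The dimensionless depth is z₀ = a√(2mV₀)/ℏ = 2.49 × √(3.990) = 4.974.
A new bound state (alternating even/odd) appears each time z₀ passes a multiple of π/2, so N = ⌊2z₀/π⌋ + 1 = ⌊3.166⌋ + 1 = 4.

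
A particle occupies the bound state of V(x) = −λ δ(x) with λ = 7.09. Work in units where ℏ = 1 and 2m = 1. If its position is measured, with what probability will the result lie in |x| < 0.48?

P = 0.967

The normalised bound state is ψ = √κ e^{−κ|x|} with κ = mλ/ℏ² = 3.545.
P(|x| < d) = ∫_{−d}^{d} κ e^{−2κ|x|} dx = 1 − e^{−2κd} = 1 − e^{−3.403} = 0.9667.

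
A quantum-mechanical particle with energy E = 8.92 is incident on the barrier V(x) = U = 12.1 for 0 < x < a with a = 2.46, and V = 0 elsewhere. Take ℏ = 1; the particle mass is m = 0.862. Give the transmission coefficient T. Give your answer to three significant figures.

T = 0.0000308

E < U: inside the barrier ψ ∝ e^{±κx} with κ = √(2m(U − E))/ℏ = 2.341.
κa = 5.760, sinh(κa) = 158.7.
The exact tunnelling result is T⁻¹ = 1 + U² sinh²(κa) / [4E(U − E)] = 32480, so T = 0.0000308.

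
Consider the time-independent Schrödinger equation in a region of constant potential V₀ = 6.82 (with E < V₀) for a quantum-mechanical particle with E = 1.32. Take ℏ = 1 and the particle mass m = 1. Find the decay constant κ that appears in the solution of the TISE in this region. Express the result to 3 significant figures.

Since E < V₀ the TISE in this region is ψ'' = κ²ψ with κ = √(2m(V₀ − E))/ℏ.
κ = √(2 × 1 × 5.5) = 3.317.

κ = 3.32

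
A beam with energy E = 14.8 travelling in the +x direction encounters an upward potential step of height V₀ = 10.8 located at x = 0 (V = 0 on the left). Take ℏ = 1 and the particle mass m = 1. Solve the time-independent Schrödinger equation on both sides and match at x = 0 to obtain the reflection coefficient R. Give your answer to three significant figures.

R = 0.0998

The wavenumbers are k₁ = √(2mE)/ℏ = 5.441 on the left and k₂ = √(2m(E − V₀))/ℏ = 2.828 on the right.
Matching ψ and ψ′ at x = 0 gives r = (k₁ − k₂)/(k₁ + k₂), so R = r² = 0.09979 and T = 1 − R = 0.9002.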